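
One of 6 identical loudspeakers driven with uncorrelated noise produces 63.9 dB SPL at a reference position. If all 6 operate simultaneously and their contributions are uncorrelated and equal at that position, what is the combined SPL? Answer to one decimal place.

71.7 dB SPL

6 equal incoherent sources raise the level by 10·log₁₀(6) = 7.78 dB.
L_total = 63.9 + 7.78 = 71.7 dB SPL.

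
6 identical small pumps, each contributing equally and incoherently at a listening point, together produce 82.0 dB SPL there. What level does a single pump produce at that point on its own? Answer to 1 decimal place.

74.2 dB SPL

6 equal incoherent sources add 10·log₁₀(6) = 7.78 dB over one source.
L_one = 82.0 − 7.78 = 74.2 dB SPL.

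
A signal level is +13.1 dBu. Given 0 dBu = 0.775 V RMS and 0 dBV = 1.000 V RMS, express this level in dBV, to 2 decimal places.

The offset between the scales is 20·log₁₀(0.775/1.000) = −2.214 dB.
So dBV = +13.1 − 2.214 = +10.89 dBV.

+10.89 dBV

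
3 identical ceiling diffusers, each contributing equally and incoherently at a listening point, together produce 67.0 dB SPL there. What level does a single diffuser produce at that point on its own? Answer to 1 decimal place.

62.2 dB SPL

3 equal incoherent sources add 10·log₁₀(3) = 4.77 dB over one source.
L_one = 67.0 − 4.77 = 62.2 dB SPL.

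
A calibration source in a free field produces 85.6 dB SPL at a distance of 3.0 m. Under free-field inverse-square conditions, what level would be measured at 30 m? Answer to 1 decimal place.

65.6 dB SPL

Free-field point source: level drops by 20·log₁₀ of the distance ratio.
ΔL = −20·log₁₀(30/3.0) = -20.00 dB, so L₂ = 85.6 + (-20.00) = 65.6 dB SPL.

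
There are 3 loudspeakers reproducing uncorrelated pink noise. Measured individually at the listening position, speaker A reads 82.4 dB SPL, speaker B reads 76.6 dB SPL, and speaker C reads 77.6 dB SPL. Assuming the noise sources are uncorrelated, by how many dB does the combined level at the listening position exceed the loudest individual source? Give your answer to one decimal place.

2.0 dB

Add the sources as powers (linear), then convert back to dB:
L_total = 10·log₁₀(10^(82.4/10) + 10^(76.6/10) + 10^(77.6/10)) = 84.43 dB SPL.
Excess over the loudest (82.4 dB): 84.43 − 82.4 = 2.0 dB.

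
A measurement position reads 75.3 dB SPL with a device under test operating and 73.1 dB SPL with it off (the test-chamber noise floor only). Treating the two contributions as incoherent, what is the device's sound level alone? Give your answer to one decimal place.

Background correction is a power subtraction:
L_src = 10·log₁₀(10^(75.3/10) − 10^(73.1/10)) = 10·log₁₀(13470000) = 71.3 dB SPL.

71.3 dB SPL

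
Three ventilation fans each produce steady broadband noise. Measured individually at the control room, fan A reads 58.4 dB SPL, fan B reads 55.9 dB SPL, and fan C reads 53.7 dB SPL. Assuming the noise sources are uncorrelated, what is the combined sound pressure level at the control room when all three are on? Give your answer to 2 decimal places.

61.19 dB SPL

Incoherent sources sum as intensities:
L_total = 10·log₁₀(10^(58.4/10) + 10^(55.9/10) + 10^(53.7/10)) = 10·log₁₀(1315000) = 61.19 dB SPL.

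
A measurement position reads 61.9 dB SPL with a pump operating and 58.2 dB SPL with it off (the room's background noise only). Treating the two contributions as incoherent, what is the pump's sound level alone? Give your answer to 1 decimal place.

Remove the background by subtracting linear intensities:
L_src = 10·log₁₀(10^(61.9/10) − 10^(58.2/10)) = 10·log₁₀(888100) = 59.5 dB SPL.

59.5 dB SPL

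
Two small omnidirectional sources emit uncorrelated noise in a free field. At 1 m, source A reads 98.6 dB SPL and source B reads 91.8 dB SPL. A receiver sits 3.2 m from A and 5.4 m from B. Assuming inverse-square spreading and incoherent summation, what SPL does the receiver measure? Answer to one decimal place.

At the listener: L_A = 98.6 − 20·log₁₀(3.2) = 88.50 dB; L_B = 91.8 − 20·log₁₀(5.4) = 77.15 dB.
Combined: 10·log₁₀(10^(88.50/10)+10^(77.15/10)) = 88.8 dB SPL.

88.8 dB SPL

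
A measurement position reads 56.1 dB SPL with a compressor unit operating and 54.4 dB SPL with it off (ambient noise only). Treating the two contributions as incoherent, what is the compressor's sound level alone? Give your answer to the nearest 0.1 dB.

Subtract intensities: L_src = 10·log₁₀(10^(L_total/10) − 10^(L_bg/10)).
L_src = 10·log₁₀(10^(56.1/10) − 10^(54.4/10)) = 10·log₁₀(132000) = 51.2 dB SPL.

51.2 dB SPL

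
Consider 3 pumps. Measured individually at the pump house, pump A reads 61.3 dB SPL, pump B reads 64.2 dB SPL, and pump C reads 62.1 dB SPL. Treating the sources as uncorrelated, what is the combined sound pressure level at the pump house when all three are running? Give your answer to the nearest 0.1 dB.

Uncorrelated sources add in intensity (power), not in dB.
L_total = 10·log₁₀(10^(61.3/10) + 10^(64.2/10) + 10^(62.1/10)) = 10·log₁₀(5601000) = 67.5 dB SPL.

67.5 dB SPL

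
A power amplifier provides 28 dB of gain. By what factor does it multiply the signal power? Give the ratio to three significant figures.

631

Power ratio = 10^(dB/10).
10^(28/10) = 10^(2.800) = 631.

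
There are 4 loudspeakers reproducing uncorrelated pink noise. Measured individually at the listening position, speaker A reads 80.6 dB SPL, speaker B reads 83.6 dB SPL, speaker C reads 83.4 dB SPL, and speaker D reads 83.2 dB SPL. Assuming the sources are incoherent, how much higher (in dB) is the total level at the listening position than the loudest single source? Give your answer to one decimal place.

Add the sources as powers (linear), then convert back to dB:
L_total = 10·log₁₀(10^(80.6/10) + 10^(83.6/10) + 10^(83.4/10) + 10^(83.2/10)) = 88.87 dB SPL.
Excess over the loudest (83.6 dB): 88.87 − 83.6 = 5.3 dB.

5.3 dB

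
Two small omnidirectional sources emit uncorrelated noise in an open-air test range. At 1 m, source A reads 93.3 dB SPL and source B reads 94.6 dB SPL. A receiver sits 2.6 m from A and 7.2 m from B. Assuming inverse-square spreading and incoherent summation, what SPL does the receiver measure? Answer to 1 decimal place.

At the listener: L_A = 93.3 − 20·log₁₀(2.6) = 85.00 dB; L_B = 94.6 − 20·log₁₀(7.2) = 77.45 dB.
Combined: 10·log₁₀(10^(85.00/10)+10^(77.45/10)) = 85.7 dB SPL.

85.7 dB SPL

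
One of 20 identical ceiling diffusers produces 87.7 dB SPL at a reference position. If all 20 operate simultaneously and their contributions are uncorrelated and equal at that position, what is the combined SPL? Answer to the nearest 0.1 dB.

100.7 dB SPL

20 equal incoherent sources raise the level by 10·log₁₀(20) = 13.01 dB.
L_total = 87.7 + 13.01 = 100.7 dB SPL.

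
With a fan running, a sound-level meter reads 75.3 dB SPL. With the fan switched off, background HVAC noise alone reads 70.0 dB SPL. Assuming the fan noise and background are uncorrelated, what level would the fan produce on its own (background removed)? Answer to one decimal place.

73.8 dB SPL

Background correction is a power subtraction:
L_src = 10·log₁₀(10^(75.3/10) − 10^(70.0/10)) = 10·log₁₀(23880000) = 73.8 dB SPL.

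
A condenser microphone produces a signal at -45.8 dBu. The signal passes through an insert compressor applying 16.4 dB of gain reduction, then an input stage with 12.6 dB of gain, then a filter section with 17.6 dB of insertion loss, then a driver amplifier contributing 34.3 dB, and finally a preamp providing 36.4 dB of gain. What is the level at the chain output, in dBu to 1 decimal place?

+3.5 dBu

Gain stages sum in dB:
-45.8 − 16.4 + 12.6 − 17.6 + 34.3 + 36.4 = +3.5 dBu.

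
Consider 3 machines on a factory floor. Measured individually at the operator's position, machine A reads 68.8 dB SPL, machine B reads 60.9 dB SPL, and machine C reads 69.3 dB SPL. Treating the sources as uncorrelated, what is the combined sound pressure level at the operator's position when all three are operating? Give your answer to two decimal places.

Add the sources as powers (linear), then convert back to dB:
L_total = 10·log₁₀(10^(68.8/10) + 10^(60.9/10) + 10^(69.3/10)) = 10·log₁₀(17330000) = 72.39 dB SPL.

72.39 dB SPL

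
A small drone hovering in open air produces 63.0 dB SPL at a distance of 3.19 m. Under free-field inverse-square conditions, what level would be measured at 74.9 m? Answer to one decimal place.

Inverse-square spreading gives ΔL = −20·log₁₀(d₂/d₁).
ΔL = −20·log₁₀(74.9/3.19) = -27.41 dB, so L₂ = 63.0 + (-27.41) = 35.6 dB SPL.

35.6 dB SPL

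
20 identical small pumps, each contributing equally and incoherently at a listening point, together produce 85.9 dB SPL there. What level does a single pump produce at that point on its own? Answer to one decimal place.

20 equal incoherent sources add 10·log₁₀(20) = 13.01 dB over one source.
L_one = 85.9 − 13.01 = 72.9 dB SPL.

72.9 dB SPL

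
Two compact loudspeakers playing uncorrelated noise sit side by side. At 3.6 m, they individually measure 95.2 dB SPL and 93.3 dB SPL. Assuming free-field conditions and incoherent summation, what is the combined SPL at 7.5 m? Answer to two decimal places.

Combined at 3.6 m: 10·log₁₀(10^(95.2/10)+10^(93.3/10)) = 97.363 dB SPL.
Then apply −20·log₁₀(7.5/3.6) = -6.375 dB → 90.99 dB SPL.

90.99 dB SPL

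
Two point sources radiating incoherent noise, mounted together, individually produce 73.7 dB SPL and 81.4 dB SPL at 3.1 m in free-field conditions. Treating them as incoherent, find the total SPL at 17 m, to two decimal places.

Combined at 3.1 m: 10·log₁₀(10^(73.7/10)+10^(81.4/10)) = 82.081 dB SPL.
Then apply −20·log₁₀(17/3.1) = -14.782 dB → 67.30 dB SPL.

67.30 dB SPL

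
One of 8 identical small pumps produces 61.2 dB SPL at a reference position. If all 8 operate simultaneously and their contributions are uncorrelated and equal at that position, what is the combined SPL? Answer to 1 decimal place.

8 equal incoherent sources raise the level by 10·log₁₀(8) = 9.03 dB.
L_total = 61.2 + 9.03 = 70.2 dB SPL.

70.2 dB SPL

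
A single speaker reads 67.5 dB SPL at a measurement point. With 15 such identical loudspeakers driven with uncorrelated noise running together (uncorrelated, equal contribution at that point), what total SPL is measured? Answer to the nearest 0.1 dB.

15 equal incoherent sources raise the level by 10·log₁₀(15) = 11.76 dB.
L_total = 67.5 + 11.76 = 79.3 dB SPL.

79.3 dB SPL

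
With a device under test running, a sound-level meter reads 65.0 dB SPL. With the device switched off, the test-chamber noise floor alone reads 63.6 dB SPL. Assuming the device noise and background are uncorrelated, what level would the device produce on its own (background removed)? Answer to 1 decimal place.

Remove the background by subtracting linear intensities:
L_src = 10·log₁₀(10^(65.0/10) − 10^(63.6/10)) = 10·log₁₀(871400) = 59.4 dB SPL.

59.4 dB SPL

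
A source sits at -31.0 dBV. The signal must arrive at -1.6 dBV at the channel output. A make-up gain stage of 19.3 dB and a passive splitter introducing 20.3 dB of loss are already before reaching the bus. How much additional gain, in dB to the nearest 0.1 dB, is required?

The required make-up gain is the shortfall in the dB sum.
G = -1.6 − (-31.0) − 19.3 + 20.3 = 30.4 dB.

30.4 dB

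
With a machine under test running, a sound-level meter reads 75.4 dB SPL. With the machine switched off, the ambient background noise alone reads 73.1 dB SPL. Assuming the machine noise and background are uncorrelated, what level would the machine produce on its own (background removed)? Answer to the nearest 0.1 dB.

Subtract intensities: L_src = 10·log₁₀(10^(L_total/10) − 10^(L_bg/10)).
L_src = 10·log₁₀(10^(75.4/10) − 10^(73.1/10)) = 10·log₁₀(14260000) = 71.5 dB SPL.

71.5 dB SPL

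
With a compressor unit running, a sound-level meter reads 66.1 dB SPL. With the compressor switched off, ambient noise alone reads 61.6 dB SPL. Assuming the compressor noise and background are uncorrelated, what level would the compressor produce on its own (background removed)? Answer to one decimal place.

Remove the background by subtracting linear intensities:
L_src = 10·log₁₀(10^(66.1/10) − 10^(61.6/10)) = 10·log₁₀(2628000) = 64.2 dB SPL.

64.2 dB SPL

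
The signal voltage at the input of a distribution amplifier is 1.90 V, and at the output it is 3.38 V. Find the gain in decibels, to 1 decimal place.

Voltage is an amplitude quantity, so gain = 20·log₁₀(V_out/V_in).
20·log₁₀(3.38/1.90) = 20·log₁₀(1.779) = 5.0 dB.

5.0 dB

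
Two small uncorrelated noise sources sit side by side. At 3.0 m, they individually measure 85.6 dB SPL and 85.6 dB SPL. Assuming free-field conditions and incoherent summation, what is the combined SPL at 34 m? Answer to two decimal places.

Combined at 3.0 m: 10·log₁₀(10^(85.6/10)+10^(85.6/10)) = 88.610 dB SPL.
Then apply −20·log₁₀(34/3.0) = -21.087 dB → 67.52 dB SPL.

67.52 dB SPL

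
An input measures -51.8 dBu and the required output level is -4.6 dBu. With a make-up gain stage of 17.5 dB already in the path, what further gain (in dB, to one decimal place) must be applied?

29.7 dB

The required make-up gain is the shortfall in the dB sum.
G = -4.6 − (-51.8) − 17.5 = 29.7 dB.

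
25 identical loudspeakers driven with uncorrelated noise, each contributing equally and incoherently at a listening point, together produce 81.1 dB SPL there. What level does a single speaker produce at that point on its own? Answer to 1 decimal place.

67.1 dB SPL

25 equal incoherent sources add 10·log₁₀(25) = 13.98 dB over one source.
L_one = 81.1 − 13.98 = 67.1 dB SPL.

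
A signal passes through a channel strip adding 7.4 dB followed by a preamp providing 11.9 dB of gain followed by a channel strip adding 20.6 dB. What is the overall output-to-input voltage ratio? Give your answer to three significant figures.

Net gain = 7.4 + 11.9 + 20.6 = 39.9 dB.
Voltage ratio = 10^(39.9/20) = 98.9.

98.9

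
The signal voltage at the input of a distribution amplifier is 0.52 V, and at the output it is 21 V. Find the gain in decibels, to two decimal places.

For a voltage ratio, dB = 20·log₁₀(V₂/V₁).
20·log₁₀(21/0.52) = 20·log₁₀(40.38) = 32.12 dB.

32.12 dB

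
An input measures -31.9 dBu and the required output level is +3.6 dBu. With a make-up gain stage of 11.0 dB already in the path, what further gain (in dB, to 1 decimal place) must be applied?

24.5 dB

The required make-up gain is the shortfall in the dB sum.
G = +3.6 − (-31.9) − 11.0 = 24.5 dB.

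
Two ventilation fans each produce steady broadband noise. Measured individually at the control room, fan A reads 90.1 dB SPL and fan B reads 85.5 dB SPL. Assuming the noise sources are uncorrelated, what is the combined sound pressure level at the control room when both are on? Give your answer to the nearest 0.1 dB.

Uncorrelated sources add in intensity (power), not in dB.
L_total = 10·log₁₀(10^(90.1/10) + 10^(85.5/10)) = 10·log₁₀(1378000000) = 91.4 dB SPL.

91.4 dB SPL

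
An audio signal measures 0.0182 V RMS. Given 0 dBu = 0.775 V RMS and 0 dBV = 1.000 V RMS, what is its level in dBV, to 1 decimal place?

dBV = 20·log₁₀(V / 1.000 V).
20·log₁₀(0.0182/1.000) = -34.8 dBV.

-34.8 dBV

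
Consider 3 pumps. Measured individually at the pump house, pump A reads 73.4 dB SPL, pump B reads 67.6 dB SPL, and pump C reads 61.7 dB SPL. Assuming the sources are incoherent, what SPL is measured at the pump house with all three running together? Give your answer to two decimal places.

Incoherent sources sum as intensities:
L_total = 10·log₁₀(10^(73.4/10) + 10^(67.6/10) + 10^(61.7/10)) = 10·log₁₀(29110000) = 74.64 dB SPL.

74.64 dB SPL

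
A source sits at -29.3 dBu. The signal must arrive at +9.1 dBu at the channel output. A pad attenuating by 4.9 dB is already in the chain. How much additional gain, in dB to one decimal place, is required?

The required make-up gain is the shortfall in the dB sum.
G = +9.1 − (-29.3) + 4.9 = 43.3 dB.

43.3 dB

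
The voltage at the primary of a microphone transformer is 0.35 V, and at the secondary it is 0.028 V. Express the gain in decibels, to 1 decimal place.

Voltage ratio → dB uses the 20·log₁₀ form:
20·log₁₀(0.028/0.35) = 20·log₁₀(0.08000) = -21.9 dB.

-21.9 dB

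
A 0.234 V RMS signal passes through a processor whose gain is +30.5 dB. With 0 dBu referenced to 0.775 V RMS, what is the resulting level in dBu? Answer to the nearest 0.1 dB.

Input level: 20·log₁₀(0.234/0.775) = -10.40 dBu.
Output: -10.40 + 30.5 = +20.1 dBu.

+20.1 dBu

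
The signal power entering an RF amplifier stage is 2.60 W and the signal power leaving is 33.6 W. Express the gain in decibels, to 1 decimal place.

For a power ratio, dB = 10·log₁₀(P₂/P₁).
10·log₁₀(33.6/2.60) = 10·log₁₀(12.92) = 11.1 dB.

11.1 dB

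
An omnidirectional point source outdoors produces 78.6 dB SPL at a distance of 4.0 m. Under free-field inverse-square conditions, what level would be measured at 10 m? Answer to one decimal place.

Free-field point source: level drops by 20·log₁₀ of the distance ratio.
ΔL = −20·log₁₀(10/4.0) = -7.96 dB, so L₂ = 78.6 + (-7.96) = 70.6 dB SPL.

70.6 dB SPL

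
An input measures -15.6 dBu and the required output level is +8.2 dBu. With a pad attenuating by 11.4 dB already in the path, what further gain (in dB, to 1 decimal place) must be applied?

The required make-up gain is the shortfall in the dB sum.
G = +8.2 − (-15.6) + 11.4 = 35.2 dB.

35.2 dB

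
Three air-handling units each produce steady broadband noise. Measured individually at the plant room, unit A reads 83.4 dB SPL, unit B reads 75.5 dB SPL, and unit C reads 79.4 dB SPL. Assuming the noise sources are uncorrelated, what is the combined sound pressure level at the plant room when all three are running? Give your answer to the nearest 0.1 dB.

85.3 dB SPL

Uncorrelated sources add in intensity (power), not in dB.
L_total = 10·log₁₀(10^(83.4/10) + 10^(75.5/10) + 10^(79.4/10)) = 10·log₁₀(341400000) = 85.3 dB SPL.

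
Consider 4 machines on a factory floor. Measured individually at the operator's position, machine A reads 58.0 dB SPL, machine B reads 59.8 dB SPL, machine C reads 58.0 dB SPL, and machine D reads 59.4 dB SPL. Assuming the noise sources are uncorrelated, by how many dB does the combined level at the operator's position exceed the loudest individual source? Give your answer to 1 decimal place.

Add the sources as powers (linear), then convert back to dB:
L_total = 10·log₁₀(10^(58.0/10) + 10^(59.8/10) + 10^(58.0/10) + 10^(59.4/10)) = 64.90 dB SPL.
Excess over the loudest (59.8 dB): 64.90 − 59.8 = 5.1 dB.

5.1 dB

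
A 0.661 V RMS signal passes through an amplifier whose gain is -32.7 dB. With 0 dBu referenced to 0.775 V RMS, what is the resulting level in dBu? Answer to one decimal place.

Input level: 20·log₁₀(0.661/0.775) = -1.38 dBu.
Output: -1.38 − 32.7 = -34.1 dBu.

-34.1 dBu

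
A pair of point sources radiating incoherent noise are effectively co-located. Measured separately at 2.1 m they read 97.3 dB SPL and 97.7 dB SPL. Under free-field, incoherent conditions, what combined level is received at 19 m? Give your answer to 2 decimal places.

81.38 dB SPL

Combined at 2.1 m: 10·log₁₀(10^(97.3/10)+10^(97.7/10)) = 100.515 dB SPL.
Then apply −20·log₁₀(19/2.1) = -19.131 dB → 81.38 dB SPL.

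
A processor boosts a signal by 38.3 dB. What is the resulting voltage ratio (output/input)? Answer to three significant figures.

82.2

Voltage ratio = 10^(dB/20).
10^(38.3/20) = 10^(1.915) = 82.2.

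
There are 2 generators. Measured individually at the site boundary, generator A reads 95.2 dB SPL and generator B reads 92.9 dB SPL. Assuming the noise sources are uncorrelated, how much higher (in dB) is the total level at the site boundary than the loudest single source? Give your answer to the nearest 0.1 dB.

Add the sources as powers (linear), then convert back to dB:
L_total = 10·log₁₀(10^(95.2/10) + 10^(92.9/10)) = 97.21 dB SPL.
Excess over the loudest (95.2 dB): 97.21 − 95.2 = 2.0 dB.

2.0 dB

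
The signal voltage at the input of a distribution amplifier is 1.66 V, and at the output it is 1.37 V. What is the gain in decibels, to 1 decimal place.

-1.7 dB

For a voltage ratio, dB = 20·log₁₀(V₂/V₁).
20·log₁₀(1.37/1.66) = 20·log₁₀(0.8253) = -1.7 dB.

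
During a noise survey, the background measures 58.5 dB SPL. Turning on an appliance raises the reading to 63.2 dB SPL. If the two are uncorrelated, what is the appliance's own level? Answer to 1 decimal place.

Background correction is a power subtraction:
L_src = 10·log₁₀(10^(63.2/10) − 10^(58.5/10)) = 10·log₁₀(1381000) = 61.4 dB SPL.

61.4 dB SPL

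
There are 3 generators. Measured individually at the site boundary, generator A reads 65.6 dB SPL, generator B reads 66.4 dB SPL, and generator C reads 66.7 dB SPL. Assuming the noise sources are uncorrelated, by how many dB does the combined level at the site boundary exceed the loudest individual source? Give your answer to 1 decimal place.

Add the sources as powers (linear), then convert back to dB:
L_total = 10·log₁₀(10^(65.6/10) + 10^(66.4/10) + 10^(66.7/10)) = 71.03 dB SPL.
Excess over the loudest (66.7 dB): 71.03 − 66.7 = 4.3 dB.

4.3 dB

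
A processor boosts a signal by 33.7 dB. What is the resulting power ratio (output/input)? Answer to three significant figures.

2340

Power ratio = 10^(dB/10).
10^(33.7/10) = 10^(3.370) = 2340.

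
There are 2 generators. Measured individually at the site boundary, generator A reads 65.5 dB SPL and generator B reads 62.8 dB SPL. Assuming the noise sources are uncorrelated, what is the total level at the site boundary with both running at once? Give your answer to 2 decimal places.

Uncorrelated sources add in intensity (power), not in dB.
L_total = 10·log₁₀(10^(65.5/10) + 10^(62.8/10)) = 10·log₁₀(5454000) = 67.37 dB SPL.

67.37 dB SPL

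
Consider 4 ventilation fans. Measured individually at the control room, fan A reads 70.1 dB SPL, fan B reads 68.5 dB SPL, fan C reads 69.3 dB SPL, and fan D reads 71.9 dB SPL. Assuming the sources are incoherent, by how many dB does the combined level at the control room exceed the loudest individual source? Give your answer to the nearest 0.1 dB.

Incoherent sources sum as intensities:
L_total = 10·log₁₀(10^(70.1/10) + 10^(68.5/10) + 10^(69.3/10) + 10^(71.9/10)) = 76.16 dB SPL.
Excess over the loudest (71.9 dB): 76.16 − 71.9 = 4.3 dB.

4.3 dB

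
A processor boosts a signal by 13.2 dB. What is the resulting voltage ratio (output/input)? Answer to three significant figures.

4.57

Voltage ratio = 10^(dB/20).
10^(13.2/20) = 10^(0.6600) = 4.57.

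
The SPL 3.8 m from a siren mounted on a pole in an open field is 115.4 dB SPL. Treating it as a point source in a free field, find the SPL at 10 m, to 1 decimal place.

For a point source in a free field, ΔL = −20·log₁₀(d₂/d₁).
ΔL = −20·log₁₀(10/3.8) = -8.40 dB, so L₂ = 115.4 + (-8.40) = 107.0 dB SPL.

107.0 dB SPL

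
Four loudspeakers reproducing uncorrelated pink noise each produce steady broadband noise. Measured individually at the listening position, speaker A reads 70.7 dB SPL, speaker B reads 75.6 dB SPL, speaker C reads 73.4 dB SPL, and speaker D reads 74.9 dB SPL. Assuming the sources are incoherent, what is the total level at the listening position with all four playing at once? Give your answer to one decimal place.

80.0 dB SPL

Incoherent sources sum as intensities:
L_total = 10·log₁₀(10^(70.7/10) + 10^(75.6/10) + 10^(73.4/10) + 10^(74.9/10)) = 10·log₁₀(100800000) = 80.0 dB SPL.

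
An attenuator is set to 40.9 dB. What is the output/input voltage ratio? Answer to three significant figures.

Voltage ratio = 10^(dB/20).
10^(-40.9/20) = 10^(-2.045) = 0.00902.

0.00902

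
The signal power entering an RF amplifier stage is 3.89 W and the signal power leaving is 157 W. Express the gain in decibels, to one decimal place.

16.1 dB

For a power ratio, dB = 10·log₁₀(P₂/P₁).
10·log₁₀(157/3.89) = 10·log₁₀(40.36) = 16.1 dB.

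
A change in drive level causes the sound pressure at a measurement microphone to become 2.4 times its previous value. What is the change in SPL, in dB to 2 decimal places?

7.60 dB

Sound pressure is an amplitude quantity: ΔL = 20·log₁₀(p₂/p₁).
20·log₁₀(2.4) = 7.60 dB.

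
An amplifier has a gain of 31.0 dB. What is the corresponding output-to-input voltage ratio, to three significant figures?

35.5

Voltage ratio = 10^(dB/20).
10^(31.0/20) = 10^(1.550) = 35.5.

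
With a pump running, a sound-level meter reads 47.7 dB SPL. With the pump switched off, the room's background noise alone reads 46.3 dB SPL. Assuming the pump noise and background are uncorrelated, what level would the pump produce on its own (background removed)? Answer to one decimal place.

Subtract intensities: L_src = 10·log₁₀(10^(L_total/10) − 10^(L_bg/10)).
L_src = 10·log₁₀(10^(47.7/10) − 10^(46.3/10)) = 10·log₁₀(16230) = 42.1 dB SPL.

42.1 dB SPL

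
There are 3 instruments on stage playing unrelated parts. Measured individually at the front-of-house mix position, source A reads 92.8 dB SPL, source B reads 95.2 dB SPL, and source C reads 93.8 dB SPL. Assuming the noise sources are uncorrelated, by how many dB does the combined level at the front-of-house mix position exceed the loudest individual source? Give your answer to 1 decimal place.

3.6 dB

Uncorrelated sources add in intensity (power), not in dB.
L_total = 10·log₁₀(10^(92.8/10) + 10^(95.2/10) + 10^(93.8/10)) = 98.82 dB SPL.
Excess over the loudest (95.2 dB): 98.82 − 95.2 = 3.6 dB.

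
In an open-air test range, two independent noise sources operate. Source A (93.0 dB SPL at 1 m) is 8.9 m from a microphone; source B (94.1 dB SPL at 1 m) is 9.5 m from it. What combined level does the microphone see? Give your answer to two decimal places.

At the listener: L_A = 93.0 − 20·log₁₀(8.9) = 74.012 dB; L_B = 94.1 − 20·log₁₀(9.5) = 74.546 dB.
Combined: 10·log₁₀(10^(74.012/10)+10^(74.546/10)) = 77.30 dB SPL.

77.30 dB SPL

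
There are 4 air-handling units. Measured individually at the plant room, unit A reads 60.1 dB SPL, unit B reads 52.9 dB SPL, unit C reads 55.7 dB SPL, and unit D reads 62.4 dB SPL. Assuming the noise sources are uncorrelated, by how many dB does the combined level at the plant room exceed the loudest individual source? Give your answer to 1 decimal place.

Uncorrelated sources add in intensity (power), not in dB.
L_total = 10·log₁₀(10^(60.1/10) + 10^(52.9/10) + 10^(55.7/10) + 10^(62.4/10)) = 65.22 dB SPL.
Excess over the loudest (62.4 dB): 65.22 − 62.4 = 2.8 dB.

2.8 dB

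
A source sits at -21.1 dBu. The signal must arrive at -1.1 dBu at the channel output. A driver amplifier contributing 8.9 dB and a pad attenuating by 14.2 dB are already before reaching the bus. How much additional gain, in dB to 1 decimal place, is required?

The required make-up gain is the shortfall in the dB sum.
G = -1.1 − (-21.1) − 8.9 + 14.2 = 25.3 dB.

25.3 dB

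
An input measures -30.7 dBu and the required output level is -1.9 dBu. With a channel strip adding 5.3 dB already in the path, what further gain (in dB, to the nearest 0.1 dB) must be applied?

The required make-up gain is the shortfall in the dB sum.
G = -1.9 − (-30.7) − 5.3 = 23.5 dB.

23.5 dB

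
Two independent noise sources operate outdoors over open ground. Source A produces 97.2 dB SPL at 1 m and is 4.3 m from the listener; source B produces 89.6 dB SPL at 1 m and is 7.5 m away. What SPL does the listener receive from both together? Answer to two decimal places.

At the listener: L_A = 97.2 − 20·log₁₀(4.3) = 84.531 dB; L_B = 89.6 − 20·log₁₀(7.5) = 72.099 dB.
Combined: 10·log₁₀(10^(84.531/10)+10^(72.099/10)) = 84.77 dB SPL.

84.77 dB SPL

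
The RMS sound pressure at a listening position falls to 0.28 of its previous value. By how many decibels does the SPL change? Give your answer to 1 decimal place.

Sound pressure is an amplitude quantity: ΔL = 20·log₁₀(p₂/p₁).
20·log₁₀(0.28) = -11.1 dB.

-11.1 dB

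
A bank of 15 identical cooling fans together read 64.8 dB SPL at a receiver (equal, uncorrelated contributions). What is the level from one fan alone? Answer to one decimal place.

15 equal incoherent sources add 10·log₁₀(15) = 11.76 dB over one source.
L_one = 64.8 − 11.76 = 53.0 dB SPL.

53.0 dB SPL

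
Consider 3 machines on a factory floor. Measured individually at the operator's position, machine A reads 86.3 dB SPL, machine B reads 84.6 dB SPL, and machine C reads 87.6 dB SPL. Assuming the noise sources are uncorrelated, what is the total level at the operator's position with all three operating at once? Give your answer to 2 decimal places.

Add the sources as powers (linear), then convert back to dB:
L_total = 10·log₁₀(10^(86.3/10) + 10^(84.6/10) + 10^(87.6/10)) = 10·log₁₀(1290000000) = 91.11 dB SPL.

91.11 dB SPL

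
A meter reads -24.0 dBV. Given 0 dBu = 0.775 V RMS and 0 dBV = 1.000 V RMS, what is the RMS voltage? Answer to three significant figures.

0.0631 V

V = 1.000 V × 10^(-24.0/20).
= 1.000 × 0.06310 = 0.0631 V.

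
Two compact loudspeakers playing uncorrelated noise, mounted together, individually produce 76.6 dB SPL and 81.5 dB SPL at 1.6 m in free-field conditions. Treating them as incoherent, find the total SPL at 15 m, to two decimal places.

Combined at 1.6 m: 10·log₁₀(10^(76.6/10)+10^(81.5/10)) = 82.718 dB SPL.
Then apply −20·log₁₀(15/1.6) = -19.439 dB → 63.28 dB SPL.

63.28 dB SPL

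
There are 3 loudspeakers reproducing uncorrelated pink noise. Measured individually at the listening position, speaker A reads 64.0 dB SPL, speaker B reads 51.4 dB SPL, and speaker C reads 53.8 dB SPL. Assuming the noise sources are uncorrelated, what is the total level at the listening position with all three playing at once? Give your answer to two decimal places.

64.61 dB SPL

Uncorrelated sources add in intensity (power), not in dB.
L_total = 10·log₁₀(10^(64.0/10) + 10^(51.4/10) + 10^(53.8/10)) = 10·log₁₀(2890000) = 64.61 dB SPL.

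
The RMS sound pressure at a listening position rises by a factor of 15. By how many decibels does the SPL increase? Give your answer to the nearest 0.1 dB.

SPL change from a pressure ratio uses the 20·log₁₀ form:
20·log₁₀(15) = 23.5 dB.

23.5 dB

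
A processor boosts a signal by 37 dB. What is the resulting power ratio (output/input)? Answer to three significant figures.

5010

Power ratio = 10^(dB/10).
10^(37/10) = 10^(3.700) = 5010.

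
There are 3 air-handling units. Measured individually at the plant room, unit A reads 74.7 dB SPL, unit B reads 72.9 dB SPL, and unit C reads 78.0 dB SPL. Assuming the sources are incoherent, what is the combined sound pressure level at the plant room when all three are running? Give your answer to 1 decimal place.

80.5 dB SPL

Add the sources as powers (linear), then convert back to dB:
L_total = 10·log₁₀(10^(74.7/10) + 10^(72.9/10) + 10^(78.0/10)) = 10·log₁₀(112100000) = 80.5 dB SPL.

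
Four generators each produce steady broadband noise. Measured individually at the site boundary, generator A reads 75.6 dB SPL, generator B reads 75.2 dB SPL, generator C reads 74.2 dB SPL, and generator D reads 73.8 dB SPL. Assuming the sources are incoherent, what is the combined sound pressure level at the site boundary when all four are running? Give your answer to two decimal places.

80.78 dB SPL

Uncorrelated sources add in intensity (power), not in dB.
L_total = 10·log₁₀(10^(75.6/10) + 10^(75.2/10) + 10^(74.2/10) + 10^(73.8/10)) = 10·log₁₀(119700000) = 80.78 dB SPL.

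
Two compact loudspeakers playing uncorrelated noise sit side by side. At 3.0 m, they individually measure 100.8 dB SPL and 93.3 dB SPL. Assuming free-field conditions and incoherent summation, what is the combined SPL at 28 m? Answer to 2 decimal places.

82.11 dB SPL

Combined at 3.0 m: 10·log₁₀(10^(100.8/10)+10^(93.3/10)) = 101.511 dB SPL.
Then apply −20·log₁₀(28/3.0) = -19.401 dB → 82.11 dB SPL.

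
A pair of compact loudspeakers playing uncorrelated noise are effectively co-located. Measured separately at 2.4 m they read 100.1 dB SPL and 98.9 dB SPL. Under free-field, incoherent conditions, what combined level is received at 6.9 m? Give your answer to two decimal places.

93.38 dB SPL

Combined at 2.4 m: 10·log₁₀(10^(100.1/10)+10^(98.9/10)) = 102.552 dB SPL.
Then apply −20·log₁₀(6.9/2.4) = -9.173 dB → 93.38 dB SPL.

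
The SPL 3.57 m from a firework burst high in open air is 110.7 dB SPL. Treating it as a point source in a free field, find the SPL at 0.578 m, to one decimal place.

126.5 dB SPL

For a point source in a free field, ΔL = −20·log₁₀(d₂/d₁).
ΔL = −20·log₁₀(0.578/3.57) = 15.81 dB, so L₂ = 110.7 + (15.81) = 126.5 dB SPL.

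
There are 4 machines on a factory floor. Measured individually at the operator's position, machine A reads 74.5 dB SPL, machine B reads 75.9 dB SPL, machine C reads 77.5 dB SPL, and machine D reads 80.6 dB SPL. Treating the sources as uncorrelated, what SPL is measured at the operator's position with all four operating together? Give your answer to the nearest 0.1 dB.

83.8 dB SPL

Add the sources as powers (linear), then convert back to dB:
L_total = 10·log₁₀(10^(74.5/10) + 10^(75.9/10) + 10^(77.5/10) + 10^(80.6/10)) = 10·log₁₀(238100000) = 83.8 dB SPL.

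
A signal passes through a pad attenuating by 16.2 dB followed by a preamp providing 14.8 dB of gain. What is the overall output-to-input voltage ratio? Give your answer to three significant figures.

0.851

Net gain = (−16.2) + 14.8 = -1.4 dB.
Voltage ratio = 10^(-1.4/20) = 0.851.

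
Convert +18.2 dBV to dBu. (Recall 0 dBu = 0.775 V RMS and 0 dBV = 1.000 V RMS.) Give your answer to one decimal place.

+20.4 dBu

The offset between the scales is 20·log₁₀(0.775/1.000) = −2.214 dB.
So dBu = +18.2 + 2.214 = +20.4 dBu.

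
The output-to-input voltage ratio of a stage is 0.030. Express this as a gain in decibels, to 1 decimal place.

For a voltage ratio, dB = 20·log₁₀(V₂/V₁).
20·log₁₀(0.030) = -30.5 dB.

-30.5 dB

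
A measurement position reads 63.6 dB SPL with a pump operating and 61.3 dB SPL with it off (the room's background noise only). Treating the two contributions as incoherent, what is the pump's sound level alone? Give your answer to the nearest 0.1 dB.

59.7 dB SPL

Remove the background by subtracting linear intensities:
L_src = 10·log₁₀(10^(63.6/10) − 10^(61.3/10)) = 10·log₁₀(941900) = 59.7 dB SPL.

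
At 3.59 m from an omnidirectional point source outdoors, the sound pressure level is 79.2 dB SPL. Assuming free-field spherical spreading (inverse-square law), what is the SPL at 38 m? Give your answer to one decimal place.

Free-field point source: level drops by 20·log₁₀ of the distance ratio.
ΔL = −20·log₁₀(38/3.59) = -20.49 dB, so L₂ = 79.2 + (-20.49) = 58.7 dB SPL.

58.7 dB SPL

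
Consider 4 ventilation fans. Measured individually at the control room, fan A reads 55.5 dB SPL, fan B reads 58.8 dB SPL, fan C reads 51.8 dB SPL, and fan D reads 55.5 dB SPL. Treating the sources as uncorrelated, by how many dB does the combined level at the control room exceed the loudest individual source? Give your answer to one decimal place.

3.3 dB

Add the sources as powers (linear), then convert back to dB:
L_total = 10·log₁₀(10^(55.5/10) + 10^(58.8/10) + 10^(51.8/10) + 10^(55.5/10)) = 62.09 dB SPL.
Excess over the loudest (58.8 dB): 62.09 − 58.8 = 3.3 dB.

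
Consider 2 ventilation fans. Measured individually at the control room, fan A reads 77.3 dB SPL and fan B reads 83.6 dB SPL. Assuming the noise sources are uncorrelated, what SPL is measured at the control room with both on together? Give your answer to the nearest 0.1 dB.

84.5 dB SPL

Incoherent sources sum as intensities:
L_total = 10·log₁₀(10^(77.3/10) + 10^(83.6/10)) = 10·log₁₀(282800000) = 84.5 dB SPL.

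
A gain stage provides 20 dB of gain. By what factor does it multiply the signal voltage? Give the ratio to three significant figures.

Voltage ratio = 10^(dB/20).
10^(20/20) = 10^(1.000) = 10.0.

10.0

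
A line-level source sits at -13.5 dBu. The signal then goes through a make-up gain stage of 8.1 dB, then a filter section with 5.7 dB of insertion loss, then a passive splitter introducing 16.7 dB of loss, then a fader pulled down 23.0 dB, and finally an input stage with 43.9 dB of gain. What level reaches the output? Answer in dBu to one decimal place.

Cascaded gains and losses add directly in dB.
-13.5 + 8.1 − 5.7 − 16.7 − 23.0 + 43.9 = -6.9 dBu.

-6.9 dBu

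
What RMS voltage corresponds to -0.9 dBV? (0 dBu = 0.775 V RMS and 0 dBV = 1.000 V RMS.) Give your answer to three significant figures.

V = 1.000 V × 10^(-0.9/20).
= 1.000 × 0.9016 = 0.902 V.

0.902 V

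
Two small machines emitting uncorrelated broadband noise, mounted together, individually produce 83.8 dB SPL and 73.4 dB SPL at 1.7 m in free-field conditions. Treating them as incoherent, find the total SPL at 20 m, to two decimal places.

62.77 dB SPL

Combined at 1.7 m: 10·log₁₀(10^(83.8/10)+10^(73.4/10)) = 84.179 dB SPL.
Then apply −20·log₁₀(20/1.7) = -21.412 dB → 62.77 dB SPL.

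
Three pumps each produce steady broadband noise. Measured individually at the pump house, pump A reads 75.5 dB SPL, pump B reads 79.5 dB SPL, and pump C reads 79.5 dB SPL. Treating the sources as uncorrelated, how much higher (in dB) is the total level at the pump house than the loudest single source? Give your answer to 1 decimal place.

Add the sources as powers (linear), then convert back to dB:
L_total = 10·log₁₀(10^(75.5/10) + 10^(79.5/10) + 10^(79.5/10)) = 83.30 dB SPL.
Excess over the loudest (79.5 dB): 83.30 − 79.5 = 3.8 dB.

3.8 dB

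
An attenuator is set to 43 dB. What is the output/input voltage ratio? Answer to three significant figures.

0.00708

Voltage ratio = 10^(dB/20).
10^(-43/20) = 10^(-2.150) = 0.00708.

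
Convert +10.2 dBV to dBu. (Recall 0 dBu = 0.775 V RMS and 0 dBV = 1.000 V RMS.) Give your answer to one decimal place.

+12.4 dBu

The offset between the scales is 20·log₁₀(0.775/1.000) = −2.214 dB.
So dBu = +10.2 + 2.214 = +12.4 dBu.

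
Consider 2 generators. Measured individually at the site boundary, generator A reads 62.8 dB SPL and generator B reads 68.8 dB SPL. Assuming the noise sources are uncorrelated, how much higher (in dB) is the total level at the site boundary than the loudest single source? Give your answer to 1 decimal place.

Add the sources as powers (linear), then convert back to dB:
L_total = 10·log₁₀(10^(62.8/10) + 10^(68.8/10)) = 69.77 dB SPL.
Excess over the loudest (68.8 dB): 69.77 − 68.8 = 1.0 dB.

1.0 dB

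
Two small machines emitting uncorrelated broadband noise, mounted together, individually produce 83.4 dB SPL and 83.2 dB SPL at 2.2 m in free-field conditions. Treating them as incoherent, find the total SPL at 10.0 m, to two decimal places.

Combined at 2.2 m: 10·log₁₀(10^(83.4/10)+10^(83.2/10)) = 86.311 dB SPL.
Then apply −20·log₁₀(10.0/2.2) = -13.152 dB → 73.16 dB SPL.

73.16 dB SPL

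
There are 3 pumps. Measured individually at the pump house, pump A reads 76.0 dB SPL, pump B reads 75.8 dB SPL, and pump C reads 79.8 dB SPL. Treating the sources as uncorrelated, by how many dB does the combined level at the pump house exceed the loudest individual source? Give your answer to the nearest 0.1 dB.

Uncorrelated sources add in intensity (power), not in dB.
L_total = 10·log₁₀(10^(76.0/10) + 10^(75.8/10) + 10^(79.8/10)) = 82.39 dB SPL.
Excess over the loudest (79.8 dB): 82.39 − 79.8 = 2.6 dB.

2.6 dB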